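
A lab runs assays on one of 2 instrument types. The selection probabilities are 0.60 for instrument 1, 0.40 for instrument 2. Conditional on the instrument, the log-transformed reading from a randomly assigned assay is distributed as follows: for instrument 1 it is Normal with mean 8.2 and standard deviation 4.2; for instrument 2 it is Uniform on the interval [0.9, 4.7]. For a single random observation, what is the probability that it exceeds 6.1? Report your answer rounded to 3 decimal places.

Conditional on each instrument, P(X > 6.1): 1: 0.691462; 2: 0.
By total probability, P(X > 6.1) = 0.6·0.691462 + 0.4·0 = 0.414877.

0.415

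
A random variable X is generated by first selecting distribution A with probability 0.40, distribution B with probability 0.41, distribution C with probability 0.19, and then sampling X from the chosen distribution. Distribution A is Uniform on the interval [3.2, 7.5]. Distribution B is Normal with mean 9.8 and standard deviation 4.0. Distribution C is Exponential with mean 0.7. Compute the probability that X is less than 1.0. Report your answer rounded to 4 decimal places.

Conditional on each component, P(X < 1.0): A: 0; B: 0.0139034; C: 0.760349.
By total probability, P(X < 1.0) = 0.4·0 + 0.41·0.0139034 + 0.19·0.760349 = 0.150167.

0.1502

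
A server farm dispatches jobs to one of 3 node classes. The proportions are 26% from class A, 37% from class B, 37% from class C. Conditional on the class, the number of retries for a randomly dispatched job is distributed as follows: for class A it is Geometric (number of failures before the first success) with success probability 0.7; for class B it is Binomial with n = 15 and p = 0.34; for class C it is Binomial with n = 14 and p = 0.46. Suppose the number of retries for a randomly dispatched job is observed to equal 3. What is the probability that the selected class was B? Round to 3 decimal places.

Likelihoods P(X=3 | ·): A: 0.0189; B: 0.122173; C: 0.0403372.
Posterior ∝ prior × likelihood. Numerator for B: 0.37·0.122173 = 0.045204.
Normalizing constant: 0.26·0.0189 + 0.37·0.122173 + 0.37·0.0403372 = 0.0650428.
P(B | observation) = 0.045204 / 0.0650428 = 0.694989.

0.695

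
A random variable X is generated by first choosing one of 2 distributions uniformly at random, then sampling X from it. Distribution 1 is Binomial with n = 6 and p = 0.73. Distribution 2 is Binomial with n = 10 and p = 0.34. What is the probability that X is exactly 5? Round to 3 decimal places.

0.240

Conditional on each component, P(X = 5): 1: 0.335838; 2: 0.143389.
By total probability, P(X = 5) = 0.5·0.335838 + 0.5·0.143389 = 0.239613.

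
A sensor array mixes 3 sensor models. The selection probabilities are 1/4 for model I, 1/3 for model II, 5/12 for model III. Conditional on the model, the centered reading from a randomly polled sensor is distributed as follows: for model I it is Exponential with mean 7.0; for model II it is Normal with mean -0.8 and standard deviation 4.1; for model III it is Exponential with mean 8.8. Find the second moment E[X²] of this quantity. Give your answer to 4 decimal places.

For each component E[X²] = Var + (mean)², giving I: 98; II: 17.45; III: 154.88.
Overall E[X²] = 0.25·98 + 0.333333·17.45 + 0.416667·154.88 = 94.85.

94.8500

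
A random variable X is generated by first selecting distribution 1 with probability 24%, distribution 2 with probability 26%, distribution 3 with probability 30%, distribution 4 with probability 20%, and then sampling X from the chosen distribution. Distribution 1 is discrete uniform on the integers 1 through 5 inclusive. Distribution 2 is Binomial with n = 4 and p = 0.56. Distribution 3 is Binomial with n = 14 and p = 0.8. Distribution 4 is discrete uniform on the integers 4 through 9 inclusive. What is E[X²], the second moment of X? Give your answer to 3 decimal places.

For each component E[X²] = Var + (mean)², giving 1: 11; 2: 6.0032; 3: 127.68; 4: 45.1667.
Overall E[X²] = 0.24·11 + 0.26·6.0032 + 0.3·127.68 + 0.2·45.1667 = 51.5382.

51.538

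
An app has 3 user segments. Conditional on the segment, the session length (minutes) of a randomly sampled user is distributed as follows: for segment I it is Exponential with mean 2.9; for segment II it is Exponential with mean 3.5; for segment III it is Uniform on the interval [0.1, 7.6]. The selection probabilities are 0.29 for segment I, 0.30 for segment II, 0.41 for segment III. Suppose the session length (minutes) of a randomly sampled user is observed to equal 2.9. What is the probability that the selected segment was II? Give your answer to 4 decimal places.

Likelihoods f(2.9 | ·): I: 0.126855; II: 0.124764; III: 0.133333.
Posterior ∝ prior × likelihood. Numerator for II: 0.3·0.124764 = 0.0374291.
Normalizing constant: 0.29·0.126855 + 0.3·0.124764 + 0.41·0.133333 = 0.128884.
P(II | observation) = 0.0374291 / 0.128884 = 0.29041.

0.2904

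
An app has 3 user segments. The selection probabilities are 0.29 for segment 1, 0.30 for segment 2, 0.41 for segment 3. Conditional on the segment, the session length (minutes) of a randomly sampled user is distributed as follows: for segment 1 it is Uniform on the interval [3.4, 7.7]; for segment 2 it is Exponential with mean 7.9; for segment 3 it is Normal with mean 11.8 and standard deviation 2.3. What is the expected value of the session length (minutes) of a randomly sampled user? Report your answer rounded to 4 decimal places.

8.8175

Component means — 1: 5.55; 2: 7.9; 3: 11.8.
E[X] = 0.29·5.55 + 0.3·7.9 + 0.41·11.8 = 8.8175.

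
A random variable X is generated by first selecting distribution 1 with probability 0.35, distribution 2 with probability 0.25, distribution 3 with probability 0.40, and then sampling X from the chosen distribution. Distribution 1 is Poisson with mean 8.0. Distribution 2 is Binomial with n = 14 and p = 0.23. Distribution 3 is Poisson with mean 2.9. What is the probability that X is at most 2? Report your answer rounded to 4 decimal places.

0.2688

Conditional on each component, P(X ≤ 2): 1: 0.013754; 2: 0.342576; 3: 0.445963.
By total probability, P(X ≤ 2) = 0.35·0.013754 + 0.25·0.342576 + 0.4·0.445963 = 0.268843.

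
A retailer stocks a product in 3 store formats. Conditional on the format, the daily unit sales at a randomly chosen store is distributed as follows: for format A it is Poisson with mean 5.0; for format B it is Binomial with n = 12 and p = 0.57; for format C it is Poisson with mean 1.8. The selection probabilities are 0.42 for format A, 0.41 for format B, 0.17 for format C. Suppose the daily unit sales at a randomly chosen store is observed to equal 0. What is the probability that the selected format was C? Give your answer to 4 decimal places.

0.9080

Likelihoods P(X=0 | ·): A: 0.00673795; B: 3.99596e-05; C: 0.165299.
Posterior ∝ prior × likelihood. Numerator for C: 0.17·0.165299 = 0.0281008.
Normalizing constant: 0.42·0.00673795 + 0.41·3.99596e-05 + 0.17·0.165299 = 0.0309471.
P(C | observation) = 0.0281008 / 0.0309471 = 0.908026.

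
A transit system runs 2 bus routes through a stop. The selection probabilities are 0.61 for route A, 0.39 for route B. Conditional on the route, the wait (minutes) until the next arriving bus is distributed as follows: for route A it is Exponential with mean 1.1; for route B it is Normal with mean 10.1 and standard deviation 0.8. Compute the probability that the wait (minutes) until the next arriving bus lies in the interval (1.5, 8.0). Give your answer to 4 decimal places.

0.1573

Conditional on each route, P(1.5 < X < 8.0): A: 0.255035; B: 0.00433245.
By total probability, P(1.5 < X < 8.0) = 0.61·0.255035 + 0.39·0.00433245 = 0.157261.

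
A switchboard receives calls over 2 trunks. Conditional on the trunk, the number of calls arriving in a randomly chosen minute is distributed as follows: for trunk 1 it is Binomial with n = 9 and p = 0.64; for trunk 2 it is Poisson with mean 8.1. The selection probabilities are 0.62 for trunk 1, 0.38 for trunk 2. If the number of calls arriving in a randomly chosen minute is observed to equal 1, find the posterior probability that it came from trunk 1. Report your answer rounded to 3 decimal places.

0.519

Likelihoods P(X=1 | ·): 1: 0.00162496; 2: 0.00245867.
Posterior ∝ prior × likelihood. Numerator for 1: 0.62·0.00162496 = 0.00100747.
Normalizing constant: 0.62·0.00162496 + 0.38·0.00245867 = 0.00194177.
P(1 | observation) = 0.00100747 / 0.00194177 = 0.518844.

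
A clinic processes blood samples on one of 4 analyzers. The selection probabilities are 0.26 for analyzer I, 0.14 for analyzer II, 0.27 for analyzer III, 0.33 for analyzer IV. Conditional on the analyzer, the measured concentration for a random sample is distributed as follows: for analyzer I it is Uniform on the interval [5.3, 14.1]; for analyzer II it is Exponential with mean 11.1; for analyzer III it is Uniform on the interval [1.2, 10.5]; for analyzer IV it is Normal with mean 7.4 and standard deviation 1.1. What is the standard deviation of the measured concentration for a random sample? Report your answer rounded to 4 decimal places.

4.9726

Per component, I: μ=9.7, E[X²]=100.543; II: μ=11.1, E[X²]=246.42; III: μ=5.85, E[X²]=41.43; IV: μ=7.4, E[X²]=55.97.
E[X] = 0.26·9.7 + 0.14·11.1 + 0.27·5.85 + 0.33·7.4 = 8.0975.
E[X²] = 0.26·100.543 + 0.14·246.42 + 0.27·41.43 + 0.33·55.97 = 90.2963.
Var(X) = E[X²] − (E[X])² = 90.2963 − 65.5695 = 24.7268.
SD(X) = √24.7268 = 4.9726.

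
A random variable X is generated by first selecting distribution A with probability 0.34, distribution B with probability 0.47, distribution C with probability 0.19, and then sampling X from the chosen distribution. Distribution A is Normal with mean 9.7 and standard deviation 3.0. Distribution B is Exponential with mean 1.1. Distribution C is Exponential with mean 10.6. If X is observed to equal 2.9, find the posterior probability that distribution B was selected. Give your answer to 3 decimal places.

0.642

Likelihoods f(2.9 | ·): A: 0.0101891; B: 0.0651102; C: 0.0717592.
Posterior ∝ prior × likelihood. Numerator for B: 0.47·0.0651102 = 0.0306018.
Normalizing constant: 0.34·0.0101891 + 0.47·0.0651102 + 0.19·0.0717592 = 0.0477003.
P(B | observation) = 0.0306018 / 0.0477003 = 0.641543.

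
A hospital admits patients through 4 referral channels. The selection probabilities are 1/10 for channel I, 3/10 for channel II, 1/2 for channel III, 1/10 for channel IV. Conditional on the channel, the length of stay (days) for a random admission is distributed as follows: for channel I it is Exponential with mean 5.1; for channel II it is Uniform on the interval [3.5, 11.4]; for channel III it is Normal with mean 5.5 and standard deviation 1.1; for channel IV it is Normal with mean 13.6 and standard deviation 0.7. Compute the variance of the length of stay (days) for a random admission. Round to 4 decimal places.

10.6970

Per component, I: μ=5.1, E[X²]=52.02; II: μ=7.45, E[X²]=60.7033; III: μ=5.5, E[X²]=31.46; IV: μ=13.6, E[X²]=185.45.
E[X] = 0.1·5.1 + 0.3·7.45 + 0.5·5.5 + 0.1·13.6 = 6.855.
E[X²] = 0.1·52.02 + 0.3·60.7033 + 0.5·31.46 + 0.1·185.45 = 57.688.
Var(X) = E[X²] − (E[X])² = 57.688 − 46.991 = 10.697.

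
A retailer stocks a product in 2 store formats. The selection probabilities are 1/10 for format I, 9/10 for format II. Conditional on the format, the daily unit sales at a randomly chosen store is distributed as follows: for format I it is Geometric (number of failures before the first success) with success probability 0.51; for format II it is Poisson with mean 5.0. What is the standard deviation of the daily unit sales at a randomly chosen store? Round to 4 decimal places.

Per component, I: μ=0.960784, E[X²]=2.807; II: μ=5, E[X²]=30.
E[X] = 0.1·0.960784 + 0.9·5 = 4.59608.
E[X²] = 0.1·2.807 + 0.9·30 = 27.2807.
Var(X) = E[X²] − (E[X])² = 27.2807 − 21.1239 = 6.15676.
SD(X) = √6.15676 = 2.48128.

2.4813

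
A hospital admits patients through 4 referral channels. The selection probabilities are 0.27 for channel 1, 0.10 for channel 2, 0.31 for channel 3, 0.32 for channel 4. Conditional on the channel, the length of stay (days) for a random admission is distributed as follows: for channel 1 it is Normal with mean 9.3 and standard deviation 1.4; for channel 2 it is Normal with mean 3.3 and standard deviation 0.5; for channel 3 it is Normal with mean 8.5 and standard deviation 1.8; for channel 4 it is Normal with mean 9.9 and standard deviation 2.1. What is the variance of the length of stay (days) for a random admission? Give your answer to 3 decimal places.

Per component, 1: μ=9.3, E[X²]=88.45; 2: μ=3.3, E[X²]=11.14; 3: μ=8.5, E[X²]=75.49; 4: μ=9.9, E[X²]=102.42.
E[X] = 0.27·9.3 + 0.1·3.3 + 0.31·8.5 + 0.32·9.9 = 8.644.
E[X²] = 0.27·88.45 + 0.1·11.14 + 0.31·75.49 + 0.32·102.42 = 81.1718.
Var(X) = E[X²] − (E[X])² = 81.1718 − 74.7187 = 6.45306.

6.453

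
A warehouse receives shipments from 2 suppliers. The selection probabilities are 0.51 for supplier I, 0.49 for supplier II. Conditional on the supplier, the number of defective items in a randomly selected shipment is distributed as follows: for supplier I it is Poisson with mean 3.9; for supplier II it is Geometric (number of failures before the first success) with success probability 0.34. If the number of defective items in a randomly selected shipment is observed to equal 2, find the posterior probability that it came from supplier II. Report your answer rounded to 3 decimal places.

Likelihoods P(X=2 | ·): I: 0.15394; II: 0.148104.
Posterior ∝ prior × likelihood. Numerator for II: 0.49·0.148104 = 0.072571.
Normalizing constant: 0.51·0.15394 + 0.49·0.148104 = 0.15108.
P(II | observation) = 0.072571 / 0.15108 = 0.480347.

0.480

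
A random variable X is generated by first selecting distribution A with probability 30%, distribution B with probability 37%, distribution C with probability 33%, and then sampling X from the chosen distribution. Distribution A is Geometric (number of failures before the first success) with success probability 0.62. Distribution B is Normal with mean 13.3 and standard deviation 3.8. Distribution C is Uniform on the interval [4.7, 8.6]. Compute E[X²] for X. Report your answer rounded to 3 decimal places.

For each component E[X²] = Var + (mean)², giving A: 1.3642; B: 191.33; C: 45.49.
Overall E[X²] = 0.3·1.3642 + 0.37·191.33 + 0.33·45.49 = 86.2131.

86.213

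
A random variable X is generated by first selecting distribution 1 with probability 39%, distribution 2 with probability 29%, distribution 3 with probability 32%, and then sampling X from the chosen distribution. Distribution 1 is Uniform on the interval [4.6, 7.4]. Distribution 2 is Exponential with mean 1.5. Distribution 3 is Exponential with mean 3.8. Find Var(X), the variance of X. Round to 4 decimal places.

8.9133

Per component, 1: μ=6, E[X²]=36.6533; 2: μ=1.5, E[X²]=4.5; 3: μ=3.8, E[X²]=28.88.
E[X] = 0.39·6 + 0.29·1.5 + 0.32·3.8 = 3.991.
E[X²] = 0.39·36.6533 + 0.29·4.5 + 0.32·28.88 = 24.8414.
Var(X) = E[X²] − (E[X])² = 24.8414 − 15.9281 = 8.91332.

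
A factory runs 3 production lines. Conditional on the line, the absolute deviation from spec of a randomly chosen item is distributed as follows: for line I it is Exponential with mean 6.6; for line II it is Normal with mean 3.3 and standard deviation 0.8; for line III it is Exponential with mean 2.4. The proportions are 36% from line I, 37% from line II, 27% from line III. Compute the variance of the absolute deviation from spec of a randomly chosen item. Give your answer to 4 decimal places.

20.7197

Per component, I: μ=6.6, E[X²]=87.12; II: μ=3.3, E[X²]=11.53; III: μ=2.4, E[X²]=11.52.
E[X] = 0.36·6.6 + 0.37·3.3 + 0.27·2.4 = 4.245.
E[X²] = 0.36·87.12 + 0.37·11.53 + 0.27·11.52 = 38.7397.
Var(X) = E[X²] − (E[X])² = 38.7397 − 18.02 = 20.7197.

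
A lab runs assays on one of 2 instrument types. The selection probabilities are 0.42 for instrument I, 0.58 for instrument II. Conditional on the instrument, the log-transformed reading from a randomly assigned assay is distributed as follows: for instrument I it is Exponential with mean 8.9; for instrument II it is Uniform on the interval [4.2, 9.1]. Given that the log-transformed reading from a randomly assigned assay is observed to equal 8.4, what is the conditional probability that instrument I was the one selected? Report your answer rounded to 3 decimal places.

Likelihoods f(8.4 | ·): I: 0.0437234; II: 0.204082.
Posterior ∝ prior × likelihood. Numerator for I: 0.42·0.0437234 = 0.0183638.
Normalizing constant: 0.42·0.0437234 + 0.58·0.204082 = 0.136731.
P(I | observation) = 0.0183638 / 0.136731 = 0.134306.

0.134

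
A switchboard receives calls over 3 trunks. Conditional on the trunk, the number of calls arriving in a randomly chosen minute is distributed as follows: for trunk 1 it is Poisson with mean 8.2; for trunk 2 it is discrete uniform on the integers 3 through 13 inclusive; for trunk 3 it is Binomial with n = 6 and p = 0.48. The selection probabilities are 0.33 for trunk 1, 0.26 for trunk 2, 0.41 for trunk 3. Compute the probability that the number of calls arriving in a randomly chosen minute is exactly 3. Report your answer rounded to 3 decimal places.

Conditional on each trunk, P(X = 3): 1: 0.0252392; 2: 0.0909091; 3: 0.311002.
By total probability, P(X = 3) = 0.33·0.0252392 + 0.26·0.0909091 + 0.41·0.311002 = 0.159476.

0.159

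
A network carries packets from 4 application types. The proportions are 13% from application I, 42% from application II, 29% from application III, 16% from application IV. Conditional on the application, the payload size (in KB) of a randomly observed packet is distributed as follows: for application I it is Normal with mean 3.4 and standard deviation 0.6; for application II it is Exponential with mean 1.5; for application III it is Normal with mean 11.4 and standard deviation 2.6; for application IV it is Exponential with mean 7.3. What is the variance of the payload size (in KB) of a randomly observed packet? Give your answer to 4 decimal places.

29.3831

Per component, I: μ=3.4, E[X²]=11.92; II: μ=1.5, E[X²]=4.5; III: μ=11.4, E[X²]=136.72; IV: μ=7.3, E[X²]=106.58.
E[X] = 0.13·3.4 + 0.42·1.5 + 0.29·11.4 + 0.16·7.3 = 5.546.
E[X²] = 0.13·11.92 + 0.42·4.5 + 0.29·136.72 + 0.16·106.58 = 60.1412.
Var(X) = E[X²] − (E[X])² = 60.1412 − 30.7581 = 29.3831.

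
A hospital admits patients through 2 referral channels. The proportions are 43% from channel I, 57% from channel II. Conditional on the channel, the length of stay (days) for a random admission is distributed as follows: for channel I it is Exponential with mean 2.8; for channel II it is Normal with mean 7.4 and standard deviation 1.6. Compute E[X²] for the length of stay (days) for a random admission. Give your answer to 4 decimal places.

For each component E[X²] = Var + (mean)², giving I: 15.68; II: 57.32.
Overall E[X²] = 0.43·15.68 + 0.57·57.32 = 39.4148.

39.4148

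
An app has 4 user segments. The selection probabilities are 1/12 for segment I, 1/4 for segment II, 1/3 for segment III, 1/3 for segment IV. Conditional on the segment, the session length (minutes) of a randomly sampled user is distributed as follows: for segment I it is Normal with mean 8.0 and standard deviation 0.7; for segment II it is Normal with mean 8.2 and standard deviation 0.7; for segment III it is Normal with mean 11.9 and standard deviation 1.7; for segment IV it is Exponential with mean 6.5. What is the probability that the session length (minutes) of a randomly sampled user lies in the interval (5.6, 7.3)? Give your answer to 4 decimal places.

Conditional on each segment, P(5.6 < X < 7.3): I: 0.158352; II: 0.0991695; III: 0.00330083; IV: 0.0972342.
By total probability, P(5.6 < X < 7.3) = 0.0833333·0.158352 + 0.25·0.0991695 + 0.333333·0.00330083 + 0.333333·0.0972342 = 0.0715.

0.0715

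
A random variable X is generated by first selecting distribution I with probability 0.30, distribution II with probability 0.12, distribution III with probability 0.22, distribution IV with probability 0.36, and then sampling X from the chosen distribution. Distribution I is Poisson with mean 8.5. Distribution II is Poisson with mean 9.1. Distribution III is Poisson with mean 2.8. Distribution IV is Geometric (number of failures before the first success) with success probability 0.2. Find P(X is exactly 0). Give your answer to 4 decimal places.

0.0855

Conditional on each component, P(X = 0): I: 0.000203468; II: 0.000111666; III: 0.0608101; IV: 0.2.
By total probability, P(X = 0) = 0.3·0.000203468 + 0.12·0.000111666 + 0.22·0.0608101 + 0.36·0.2 = 0.0854527.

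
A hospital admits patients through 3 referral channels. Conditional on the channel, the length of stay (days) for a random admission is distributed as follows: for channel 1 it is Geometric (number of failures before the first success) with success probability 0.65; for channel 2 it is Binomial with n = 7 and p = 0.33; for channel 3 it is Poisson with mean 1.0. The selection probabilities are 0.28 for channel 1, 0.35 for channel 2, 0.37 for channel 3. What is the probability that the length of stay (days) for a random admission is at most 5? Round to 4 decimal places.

0.9970

Conditional on each channel, P(X ≤ 5): 1: 0.998162; 2: 0.993517; 3: 0.999406.
By total probability, P(X ≤ 5) = 0.28·0.998162 + 0.35·0.993517 + 0.37·0.999406 = 0.996996.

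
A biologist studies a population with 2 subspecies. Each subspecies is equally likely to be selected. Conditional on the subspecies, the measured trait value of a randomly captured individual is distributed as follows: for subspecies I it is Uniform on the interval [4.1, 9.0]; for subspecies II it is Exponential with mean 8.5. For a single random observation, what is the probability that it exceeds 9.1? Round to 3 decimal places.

0.171

Conditional on each subspecies, P(X > 9.1): I: 0; II: 0.342807.
By total probability, P(X > 9.1) = 0.5·0 + 0.5·0.342807 = 0.171403.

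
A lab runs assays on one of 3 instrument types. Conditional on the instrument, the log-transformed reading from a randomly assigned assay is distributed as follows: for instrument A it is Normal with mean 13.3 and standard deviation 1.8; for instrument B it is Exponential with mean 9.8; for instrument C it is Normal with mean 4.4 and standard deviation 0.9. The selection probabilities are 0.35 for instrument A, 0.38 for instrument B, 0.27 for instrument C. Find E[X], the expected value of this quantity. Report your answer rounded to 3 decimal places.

Component means — A: 13.3; B: 9.8; C: 4.4.
E[X] = 0.35·13.3 + 0.38·9.8 + 0.27·4.4 = 9.567.

9.567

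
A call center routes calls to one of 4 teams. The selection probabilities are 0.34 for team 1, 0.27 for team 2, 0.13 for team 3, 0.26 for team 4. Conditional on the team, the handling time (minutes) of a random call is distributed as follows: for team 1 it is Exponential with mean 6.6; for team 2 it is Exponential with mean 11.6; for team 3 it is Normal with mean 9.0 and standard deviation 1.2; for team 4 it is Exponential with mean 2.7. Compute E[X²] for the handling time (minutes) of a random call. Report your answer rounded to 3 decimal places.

For each component E[X²] = Var + (mean)², giving 1: 87.12; 2: 269.12; 3: 82.44; 4: 14.58.
Overall E[X²] = 0.34·87.12 + 0.27·269.12 + 0.13·82.44 + 0.26·14.58 = 116.791.

116.791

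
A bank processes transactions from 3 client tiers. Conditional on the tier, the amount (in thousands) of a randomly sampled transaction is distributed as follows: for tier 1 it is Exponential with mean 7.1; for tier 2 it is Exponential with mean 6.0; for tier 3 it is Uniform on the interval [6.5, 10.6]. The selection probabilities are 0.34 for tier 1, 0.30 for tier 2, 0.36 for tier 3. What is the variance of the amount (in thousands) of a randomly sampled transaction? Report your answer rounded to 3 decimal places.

Per component, 1: μ=7.1, E[X²]=100.82; 2: μ=6, E[X²]=72; 3: μ=8.55, E[X²]=74.5033.
E[X] = 0.34·7.1 + 0.3·6 + 0.36·8.55 = 7.292.
E[X²] = 0.34·100.82 + 0.3·72 + 0.36·74.5033 = 82.7.
Var(X) = E[X²] − (E[X])² = 82.7 − 53.1733 = 29.5267.

29.527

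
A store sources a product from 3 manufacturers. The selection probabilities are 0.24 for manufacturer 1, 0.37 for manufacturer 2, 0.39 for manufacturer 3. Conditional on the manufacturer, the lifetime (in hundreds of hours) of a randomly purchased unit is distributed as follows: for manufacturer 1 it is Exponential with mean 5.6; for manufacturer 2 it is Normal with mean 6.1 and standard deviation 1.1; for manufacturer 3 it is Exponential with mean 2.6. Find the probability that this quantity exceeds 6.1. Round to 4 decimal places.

0.3031

Conditional on each manufacturer, P(X > 6.1): 1: 0.336457; 2: 0.5; 3: 0.0957367.
By total probability, P(X > 6.1) = 0.24·0.336457 + 0.37·0.5 + 0.39·0.0957367 = 0.303087.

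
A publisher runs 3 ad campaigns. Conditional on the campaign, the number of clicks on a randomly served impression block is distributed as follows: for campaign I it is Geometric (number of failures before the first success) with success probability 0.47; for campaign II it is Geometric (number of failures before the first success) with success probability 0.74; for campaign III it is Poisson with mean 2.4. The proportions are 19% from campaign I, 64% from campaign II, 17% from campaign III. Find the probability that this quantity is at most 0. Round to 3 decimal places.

0.578

Conditional on each campaign, P(X ≤ 0): I: 0.47; II: 0.74; III: 0.090718.
By total probability, P(X ≤ 0) = 0.19·0.47 + 0.64·0.74 + 0.17·0.090718 = 0.578322.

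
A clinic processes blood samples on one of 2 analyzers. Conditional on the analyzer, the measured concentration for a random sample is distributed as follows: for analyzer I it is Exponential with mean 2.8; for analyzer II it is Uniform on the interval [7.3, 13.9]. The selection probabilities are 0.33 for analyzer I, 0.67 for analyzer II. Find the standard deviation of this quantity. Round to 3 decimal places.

Per component, I: μ=2.8, E[X²]=15.68; II: μ=10.6, E[X²]=115.99.
E[X] = 0.33·2.8 + 0.67·10.6 = 8.026.
E[X²] = 0.33·15.68 + 0.67·115.99 = 82.8877.
Var(X) = E[X²] − (E[X])² = 82.8877 − 64.4167 = 18.471.
SD(X) = √18.471 = 4.29779.

4.298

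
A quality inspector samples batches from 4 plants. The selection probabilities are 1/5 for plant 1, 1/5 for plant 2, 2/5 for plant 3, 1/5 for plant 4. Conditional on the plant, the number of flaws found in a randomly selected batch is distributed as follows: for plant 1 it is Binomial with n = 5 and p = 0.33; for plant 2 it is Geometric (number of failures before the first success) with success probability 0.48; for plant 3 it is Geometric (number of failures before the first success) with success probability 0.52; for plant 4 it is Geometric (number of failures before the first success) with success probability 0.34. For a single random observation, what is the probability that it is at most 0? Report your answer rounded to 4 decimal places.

0.3990

Conditional on each plant, P(X ≤ 0): 1: 0.135013; 2: 0.48; 3: 0.52; 4: 0.34.
By total probability, P(X ≤ 0) = 0.2·0.135013 + 0.2·0.48 + 0.4·0.52 + 0.2·0.34 = 0.399003.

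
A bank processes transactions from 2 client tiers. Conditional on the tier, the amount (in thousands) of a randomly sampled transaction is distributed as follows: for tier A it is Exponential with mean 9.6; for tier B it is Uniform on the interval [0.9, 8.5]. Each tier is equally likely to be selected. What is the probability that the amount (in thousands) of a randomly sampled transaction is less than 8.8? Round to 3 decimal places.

Conditional on each tier, P(X < 8.8): A: 0.60015; B: 1.
By total probability, P(X < 8.8) = 0.5·0.60015 + 0.5·1 = 0.800075.

0.800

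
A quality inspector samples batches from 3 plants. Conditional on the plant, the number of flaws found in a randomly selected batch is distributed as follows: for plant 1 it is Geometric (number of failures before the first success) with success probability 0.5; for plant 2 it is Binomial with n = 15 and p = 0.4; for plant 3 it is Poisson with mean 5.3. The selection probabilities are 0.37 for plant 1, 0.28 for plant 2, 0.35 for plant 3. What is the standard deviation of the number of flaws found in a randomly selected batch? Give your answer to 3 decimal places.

Per component, 1: μ=1, E[X²]=3; 2: μ=6, E[X²]=39.6; 3: μ=5.3, E[X²]=33.39.
E[X] = 0.37·1 + 0.28·6 + 0.35·5.3 = 3.905.
E[X²] = 0.37·3 + 0.28·39.6 + 0.35·33.39 = 23.8845.
Var(X) = E[X²] − (E[X])² = 23.8845 − 15.249 = 8.63548.
SD(X) = √8.63548 = 2.93862.

2.939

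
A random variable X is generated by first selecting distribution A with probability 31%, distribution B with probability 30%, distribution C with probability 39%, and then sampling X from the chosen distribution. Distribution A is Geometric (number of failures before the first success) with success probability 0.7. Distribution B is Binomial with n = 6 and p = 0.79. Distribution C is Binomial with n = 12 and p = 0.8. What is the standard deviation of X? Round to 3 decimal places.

3.987

Per component, A: μ=0.428571, E[X²]=0.795918; B: μ=4.74, E[X²]=23.463; C: μ=9.6, E[X²]=94.08.
E[X] = 0.31·0.428571 + 0.3·4.74 + 0.39·9.6 = 5.29886.
E[X²] = 0.31·0.795918 + 0.3·23.463 + 0.39·94.08 = 43.9768.
Var(X) = E[X²] − (E[X])² = 43.9768 − 28.0779 = 15.8989.
SD(X) = √15.8989 = 3.98735.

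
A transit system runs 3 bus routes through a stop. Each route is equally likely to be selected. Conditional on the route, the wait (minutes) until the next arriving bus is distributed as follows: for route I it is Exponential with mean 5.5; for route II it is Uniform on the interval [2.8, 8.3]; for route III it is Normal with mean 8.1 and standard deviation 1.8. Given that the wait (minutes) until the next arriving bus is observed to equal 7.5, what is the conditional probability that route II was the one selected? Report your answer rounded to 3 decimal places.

0.415

Likelihoods f(7.5 | ·): I: 0.0464962; II: 0.181818; III: 0.209657.
Posterior ∝ prior × likelihood. Numerator for II: 0.333333·0.181818 = 0.0606061.
Normalizing constant: 0.333333·0.0464962 + 0.333333·0.181818 + 0.333333·0.209657 = 0.145991.
P(II | observation) = 0.0606061 / 0.145991 = 0.415137.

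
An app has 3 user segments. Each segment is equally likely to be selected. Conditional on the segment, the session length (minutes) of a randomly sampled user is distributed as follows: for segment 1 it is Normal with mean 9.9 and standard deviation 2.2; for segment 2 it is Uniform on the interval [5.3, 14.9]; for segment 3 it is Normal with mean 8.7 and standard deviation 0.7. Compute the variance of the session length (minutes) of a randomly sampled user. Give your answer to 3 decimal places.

4.719

Per component, 1: μ=9.9, E[X²]=102.85; 2: μ=10.1, E[X²]=109.69; 3: μ=8.7, E[X²]=76.18.
E[X] = 0.333333·9.9 + 0.333333·10.1 + 0.333333·8.7 = 9.56667.
E[X²] = 0.333333·102.85 + 0.333333·109.69 + 0.333333·76.18 = 96.24.
Var(X) = E[X²] − (E[X])² = 96.24 − 91.5211 = 4.71889.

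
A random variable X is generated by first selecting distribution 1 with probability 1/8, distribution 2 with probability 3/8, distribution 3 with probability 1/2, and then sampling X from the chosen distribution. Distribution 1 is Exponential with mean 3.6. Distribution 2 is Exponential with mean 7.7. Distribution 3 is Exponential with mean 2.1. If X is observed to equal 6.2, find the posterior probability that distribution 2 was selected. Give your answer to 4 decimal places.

0.5388

Likelihoods f(6.2 | ·): 1: 0.0496302; 2: 0.0580521; 3: 0.0248644.
Posterior ∝ prior × likelihood. Numerator for 2: 0.375·0.0580521 = 0.0217695.
Normalizing constant: 0.125·0.0496302 + 0.375·0.0580521 + 0.5·0.0248644 = 0.0404055.
P(2 | observation) = 0.0217695 / 0.0404055 = 0.538776.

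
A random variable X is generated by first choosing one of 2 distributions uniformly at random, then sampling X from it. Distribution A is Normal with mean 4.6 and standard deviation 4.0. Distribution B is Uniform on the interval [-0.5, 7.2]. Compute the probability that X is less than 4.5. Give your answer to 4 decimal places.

0.5697

Conditional on each component, P(X < 4.5): A: 0.490027; B: 0.649351.
By total probability, P(X < 4.5) = 0.5·0.490027 + 0.5·0.649351 = 0.569689.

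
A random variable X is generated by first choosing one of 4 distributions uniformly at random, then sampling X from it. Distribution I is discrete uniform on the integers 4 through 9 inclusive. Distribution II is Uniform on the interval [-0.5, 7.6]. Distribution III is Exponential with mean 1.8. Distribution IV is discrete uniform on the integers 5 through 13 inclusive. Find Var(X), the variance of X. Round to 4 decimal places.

Per component, I: μ=6.5, E[X²]=45.1667; II: μ=3.55, E[X²]=18.07; III: μ=1.8, E[X²]=6.48; IV: μ=9, E[X²]=87.6667.
E[X] = 0.25·6.5 + 0.25·3.55 + 0.25·1.8 + 0.25·9 = 5.2125.
E[X²] = 0.25·45.1667 + 0.25·18.07 + 0.25·6.48 + 0.25·87.6667 = 39.3458.
Var(X) = E[X²] − (E[X])² = 39.3458 − 27.1702 = 12.1757.

12.1757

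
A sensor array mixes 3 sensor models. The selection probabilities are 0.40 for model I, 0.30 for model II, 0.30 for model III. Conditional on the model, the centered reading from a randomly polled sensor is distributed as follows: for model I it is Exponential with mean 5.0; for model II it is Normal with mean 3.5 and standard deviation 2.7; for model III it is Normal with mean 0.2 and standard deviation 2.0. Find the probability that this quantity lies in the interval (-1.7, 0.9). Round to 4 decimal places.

Conditional on each model, P(-1.7 < X < 0.9): I: 0.16473; II: 0.140726; III: 0.465775.
By total probability, P(-1.7 < X < 0.9) = 0.4·0.16473 + 0.3·0.140726 + 0.3·0.465775 = 0.247842.

0.2478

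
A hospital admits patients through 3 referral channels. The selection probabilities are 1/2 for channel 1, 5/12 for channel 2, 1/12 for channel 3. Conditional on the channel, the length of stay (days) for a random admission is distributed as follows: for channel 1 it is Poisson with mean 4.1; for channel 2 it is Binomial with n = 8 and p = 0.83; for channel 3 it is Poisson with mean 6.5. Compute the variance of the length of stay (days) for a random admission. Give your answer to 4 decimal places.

4.6468

Per component, 1: μ=4.1, E[X²]=20.91; 2: μ=6.64, E[X²]=45.2184; 3: μ=6.5, E[X²]=48.75.
E[X] = 0.5·4.1 + 0.416667·6.64 + 0.0833333·6.5 = 5.35833.
E[X²] = 0.5·20.91 + 0.416667·45.2184 + 0.0833333·48.75 = 33.3585.
Var(X) = E[X²] − (E[X])² = 33.3585 − 28.7117 = 4.64676.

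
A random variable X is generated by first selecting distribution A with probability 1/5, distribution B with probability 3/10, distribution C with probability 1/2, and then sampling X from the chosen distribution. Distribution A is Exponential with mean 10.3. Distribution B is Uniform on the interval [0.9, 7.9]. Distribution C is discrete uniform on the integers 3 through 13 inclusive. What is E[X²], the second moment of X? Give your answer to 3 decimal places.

For each component E[X²] = Var + (mean)², giving A: 212.18; B: 23.4433; C: 74.
Overall E[X²] = 0.2·212.18 + 0.3·23.4433 + 0.5·74 = 86.469.

86.469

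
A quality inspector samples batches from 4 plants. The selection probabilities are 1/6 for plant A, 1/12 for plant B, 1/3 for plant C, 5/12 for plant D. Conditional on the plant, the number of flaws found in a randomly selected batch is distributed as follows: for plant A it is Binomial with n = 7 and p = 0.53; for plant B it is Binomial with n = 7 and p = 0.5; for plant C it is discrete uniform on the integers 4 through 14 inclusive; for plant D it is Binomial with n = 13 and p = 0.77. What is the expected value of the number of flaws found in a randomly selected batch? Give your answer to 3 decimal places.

Component means — A: 3.71; B: 3.5; C: 9; D: 10.01.
E[X] = 0.166667·3.71 + 0.0833333·3.5 + 0.333333·9 + 0.416667·10.01 = 8.08083.

8.081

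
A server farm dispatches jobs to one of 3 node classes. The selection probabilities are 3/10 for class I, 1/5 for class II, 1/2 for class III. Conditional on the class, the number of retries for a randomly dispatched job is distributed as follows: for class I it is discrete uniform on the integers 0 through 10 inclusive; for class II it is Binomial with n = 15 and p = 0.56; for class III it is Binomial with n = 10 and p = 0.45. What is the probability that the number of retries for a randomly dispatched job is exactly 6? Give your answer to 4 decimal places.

Conditional on each class, P(X = 6): I: 0.0909091; II: 0.0954127; III: 0.159568.
By total probability, P(X = 6) = 0.3·0.0909091 + 0.2·0.0954127 + 0.5·0.159568 = 0.126139.

0.1261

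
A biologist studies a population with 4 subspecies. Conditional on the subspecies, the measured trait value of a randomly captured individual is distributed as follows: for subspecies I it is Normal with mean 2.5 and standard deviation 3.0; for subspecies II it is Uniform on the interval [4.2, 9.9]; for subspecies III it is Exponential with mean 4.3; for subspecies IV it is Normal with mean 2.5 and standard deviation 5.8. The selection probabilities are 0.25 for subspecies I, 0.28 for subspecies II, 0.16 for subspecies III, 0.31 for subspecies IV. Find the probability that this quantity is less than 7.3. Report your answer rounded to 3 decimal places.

0.766

Conditional on each subspecies, P(X < 7.3): I: 0.945201; II: 0.54386; III: 0.816891; IV: 0.796048.
By total probability, P(X < 7.3) = 0.25·0.945201 + 0.28·0.54386 + 0.16·0.816891 + 0.31·0.796048 = 0.766058.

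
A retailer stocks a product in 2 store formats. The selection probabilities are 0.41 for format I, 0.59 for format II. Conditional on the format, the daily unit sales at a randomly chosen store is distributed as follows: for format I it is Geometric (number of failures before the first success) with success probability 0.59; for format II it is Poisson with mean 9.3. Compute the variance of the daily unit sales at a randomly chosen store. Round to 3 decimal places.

Per component, I: μ=0.694915, E[X²]=1.66073; II: μ=9.3, E[X²]=95.79.
E[X] = 0.41·0.694915 + 0.59·9.3 = 5.77192.
E[X²] = 0.41·1.66073 + 0.59·95.79 = 57.197.
Var(X) = E[X²] − (E[X])² = 57.197 − 33.315 = 23.882.

23.882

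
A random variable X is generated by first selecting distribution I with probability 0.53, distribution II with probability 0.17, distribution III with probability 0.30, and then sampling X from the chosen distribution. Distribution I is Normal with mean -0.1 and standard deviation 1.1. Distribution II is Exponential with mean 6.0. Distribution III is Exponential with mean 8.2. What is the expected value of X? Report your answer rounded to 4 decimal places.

Component means — I: -0.1; II: 6; III: 8.2.
E[X] = 0.53·-0.1 + 0.17·6 + 0.3·8.2 = 3.427.

3.4270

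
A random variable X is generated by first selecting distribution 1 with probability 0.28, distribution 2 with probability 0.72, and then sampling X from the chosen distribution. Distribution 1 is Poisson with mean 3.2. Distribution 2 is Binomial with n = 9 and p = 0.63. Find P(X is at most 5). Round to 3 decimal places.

Conditional on each component, P(X ≤ 5): 1: 0.894592; 2: 0.441573.
By total probability, P(X ≤ 5) = 0.28·0.894592 + 0.72·0.441573 = 0.568419.

0.568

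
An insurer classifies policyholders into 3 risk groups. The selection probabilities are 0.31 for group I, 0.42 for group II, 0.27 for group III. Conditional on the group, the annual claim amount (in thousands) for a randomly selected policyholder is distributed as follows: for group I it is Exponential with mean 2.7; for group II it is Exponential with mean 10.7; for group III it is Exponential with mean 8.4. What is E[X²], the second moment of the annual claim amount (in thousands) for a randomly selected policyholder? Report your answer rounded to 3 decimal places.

For each component E[X²] = Var + (mean)², giving I: 14.58; II: 228.98; III: 141.12.
Overall E[X²] = 0.31·14.58 + 0.42·228.98 + 0.27·141.12 = 138.794.

138.794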